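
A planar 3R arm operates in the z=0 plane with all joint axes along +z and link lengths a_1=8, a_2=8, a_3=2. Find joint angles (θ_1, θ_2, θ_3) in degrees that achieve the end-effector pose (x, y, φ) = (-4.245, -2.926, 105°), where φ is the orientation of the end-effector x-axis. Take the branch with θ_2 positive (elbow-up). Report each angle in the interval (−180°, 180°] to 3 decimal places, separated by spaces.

wrist centre = target − a_3·(cos φ, sin φ) = (-3.7274, -4.8579)
cos θ_2 = (37.4919−8²−8²)/(2·8·8) = -0.7071; θ_2 = 134.9990° (elbow-up)
β = atan2(-4.8579,-3.7274) = -127.4985°; ψ = atan2(5.6570,2.3432) = 67.4995°
θ_1 = β − ψ = -194.9980°
θ_3 = φ − θ_1 − θ_2 = 164.9990° (wrapped to (-180°,180°])

165.002 134.999 164.999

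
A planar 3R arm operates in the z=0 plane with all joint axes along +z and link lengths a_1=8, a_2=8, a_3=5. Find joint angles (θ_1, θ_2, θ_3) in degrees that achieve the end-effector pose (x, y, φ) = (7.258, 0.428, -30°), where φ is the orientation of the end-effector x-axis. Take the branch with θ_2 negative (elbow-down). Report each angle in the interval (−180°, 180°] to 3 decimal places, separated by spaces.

120.003 -150.003 0.000

wrist centre = target − a_3·(cos φ, sin φ) = (2.9279, 2.9280)
cos θ_2 = (17.1456−8²−8²)/(2·8·8) = -0.8660; θ_2 = -150.0028° (elbow-down)
β = atan2(2.9280,2.9279) = 45.0012°; ψ = atan2(-3.9997,1.0716) = -75.0014°
θ_1 = β − ψ = 120.0026°
θ_3 = φ − θ_1 − θ_2 = 0.0002° (wrapped to (-180°,180°])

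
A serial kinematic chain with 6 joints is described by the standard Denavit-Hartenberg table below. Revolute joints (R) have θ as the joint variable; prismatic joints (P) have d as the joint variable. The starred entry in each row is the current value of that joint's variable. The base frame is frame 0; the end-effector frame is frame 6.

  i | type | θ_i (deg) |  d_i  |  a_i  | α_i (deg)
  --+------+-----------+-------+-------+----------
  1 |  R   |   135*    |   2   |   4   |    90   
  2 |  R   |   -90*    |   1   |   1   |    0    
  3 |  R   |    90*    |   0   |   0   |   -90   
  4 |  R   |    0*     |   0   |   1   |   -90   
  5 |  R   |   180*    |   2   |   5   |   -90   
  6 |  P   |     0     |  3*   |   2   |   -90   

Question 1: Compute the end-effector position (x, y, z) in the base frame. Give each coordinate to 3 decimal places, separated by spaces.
0.707 -2.121 4.000

after link 1: o_1 = (-2.8284, 2.8284, 2.0000)
after link 2: o_2 = (-2.1213, 3.5355, 1.0000)
after link 3: o_3 = (-2.1213, 3.5355, 1.0000)
after link 4: o_4 = (-2.8284, 4.2426, 1.0000)
after link 5: o_5 = (-0.7071, -0.7071, 1.0000)
after link 6: o_6 = (0.7071, -2.1213, 4.0000)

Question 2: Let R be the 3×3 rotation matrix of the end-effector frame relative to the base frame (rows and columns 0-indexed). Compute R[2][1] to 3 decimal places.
End-effector y-axis (col 1 of R) = (-0.0000,0.0000,-1.0000)
R[2][1] = -1.0000

-1.000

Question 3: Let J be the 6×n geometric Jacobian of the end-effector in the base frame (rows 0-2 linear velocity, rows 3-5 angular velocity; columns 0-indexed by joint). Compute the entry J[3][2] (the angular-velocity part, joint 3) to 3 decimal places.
axis z_2 = (0.7071,0.7071,0.0000); lever o_n−o_2 = (2.8284,-5.6569,3.0000)
cross product → J_v[:, 2] = (2.1213,-2.1213,-6.0000)
J_ω[:, 2] = z_2
entry J[3][2] = 0.7071

0.707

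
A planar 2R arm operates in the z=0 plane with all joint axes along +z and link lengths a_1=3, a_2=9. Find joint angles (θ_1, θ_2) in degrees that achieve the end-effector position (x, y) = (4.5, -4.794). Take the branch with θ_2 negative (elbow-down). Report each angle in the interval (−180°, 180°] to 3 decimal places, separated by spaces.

cos θ_2 = (43.2324−3²−9²)/(2·3·9) = -0.8661; θ_2 = -150.0047° (elbow-down)
β = atan2(-4.7940,4.5000) = -46.8119°; ψ = atan2(-4.4994,-4.7946) = -136.8194°
θ_1 = β − ψ = 90.0076°

90.008 -150.005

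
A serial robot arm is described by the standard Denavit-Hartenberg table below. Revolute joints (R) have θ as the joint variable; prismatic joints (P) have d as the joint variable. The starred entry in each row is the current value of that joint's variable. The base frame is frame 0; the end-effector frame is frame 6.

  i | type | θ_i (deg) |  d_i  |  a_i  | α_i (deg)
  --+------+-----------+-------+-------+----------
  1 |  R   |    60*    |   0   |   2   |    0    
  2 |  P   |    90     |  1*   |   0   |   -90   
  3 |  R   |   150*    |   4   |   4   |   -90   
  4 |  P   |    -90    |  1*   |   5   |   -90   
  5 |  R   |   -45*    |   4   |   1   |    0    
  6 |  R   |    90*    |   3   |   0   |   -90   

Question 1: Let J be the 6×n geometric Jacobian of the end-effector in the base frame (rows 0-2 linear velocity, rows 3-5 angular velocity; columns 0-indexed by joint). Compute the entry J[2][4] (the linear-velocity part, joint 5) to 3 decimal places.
axis z_4 = (0.7500,-0.4330,-0.5000); lever o_n−o_4 = (5.2026,-3.8202,-2.8876)
cross product → J_v[:, 4] = (-0.6597,-0.4356,-0.6124)
J_ω[:, 4] = z_4
entry J[2][4] = -0.6124

-0.612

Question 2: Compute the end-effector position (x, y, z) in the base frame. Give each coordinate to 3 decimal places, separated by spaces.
5.136 -11.864 -3.022

after link 1: o_1 = (1.0000, 1.7321, 0.0000)
after link 2: o_2 = (1.0000, 1.7321, 1.0000)
after link 3: o_3 = (2.0000, -3.4641, -1.0000)
after link 4: o_4 = (-0.0670, -8.0442, -0.1340)
after link 5: o_5 = (2.8856, -10.5654, -1.5216)
after link 6: o_6 = (5.1356, -11.8645, -3.0216)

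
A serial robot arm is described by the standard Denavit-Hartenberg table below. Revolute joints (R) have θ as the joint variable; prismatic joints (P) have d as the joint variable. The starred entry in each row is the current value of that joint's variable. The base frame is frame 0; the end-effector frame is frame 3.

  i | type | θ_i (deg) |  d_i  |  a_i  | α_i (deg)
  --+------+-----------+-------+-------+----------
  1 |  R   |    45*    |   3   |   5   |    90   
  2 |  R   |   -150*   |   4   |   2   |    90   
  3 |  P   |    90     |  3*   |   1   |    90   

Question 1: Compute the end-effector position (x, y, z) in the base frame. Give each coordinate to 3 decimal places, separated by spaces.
4.786 -2.285 4.598

after link 1: o_1 = (3.5355, 3.5355, 3.0000)
after link 2: o_2 = (5.1392, -0.5176, 2.0000)
after link 3: o_3 = (4.7857, -2.2854, 4.5981)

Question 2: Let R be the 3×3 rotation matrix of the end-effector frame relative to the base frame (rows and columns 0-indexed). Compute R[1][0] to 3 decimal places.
-0.707

End-effector x-axis (col 0 of R) = (0.7071,-0.7071,-0.0000)
R[1][0] = -0.7071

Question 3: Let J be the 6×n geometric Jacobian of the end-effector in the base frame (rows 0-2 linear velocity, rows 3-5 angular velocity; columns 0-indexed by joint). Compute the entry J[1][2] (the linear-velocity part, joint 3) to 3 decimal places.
prismatic axis z_2 = (-0.3536,-0.3536,0.8660)
J_v[:, 2] = z_2; J_ω[:, 2] = (0,0,0)
entry J[1][2] = -0.3536

-0.354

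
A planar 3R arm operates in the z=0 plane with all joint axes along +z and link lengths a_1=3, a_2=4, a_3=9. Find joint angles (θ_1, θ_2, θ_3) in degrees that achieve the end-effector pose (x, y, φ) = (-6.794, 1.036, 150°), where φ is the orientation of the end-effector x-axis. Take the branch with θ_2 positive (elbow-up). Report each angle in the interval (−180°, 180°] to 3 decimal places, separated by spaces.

-147.792 120.001 177.792

wrist centre = target − a_3·(cos φ, sin φ) = (1.0002, -3.4640)
cos θ_2 = (12.9998−3²−4²)/(2·3·4) = -0.5000; θ_2 = 120.0007° (elbow-up)
β = atan2(-3.4640,1.0002) = -73.8939°; ψ = atan2(3.4641,1.0000) = 73.8984°
θ_1 = β − ψ = -147.7924°
θ_3 = φ − θ_1 − θ_2 = 177.7917° (wrapped to (-180°,180°])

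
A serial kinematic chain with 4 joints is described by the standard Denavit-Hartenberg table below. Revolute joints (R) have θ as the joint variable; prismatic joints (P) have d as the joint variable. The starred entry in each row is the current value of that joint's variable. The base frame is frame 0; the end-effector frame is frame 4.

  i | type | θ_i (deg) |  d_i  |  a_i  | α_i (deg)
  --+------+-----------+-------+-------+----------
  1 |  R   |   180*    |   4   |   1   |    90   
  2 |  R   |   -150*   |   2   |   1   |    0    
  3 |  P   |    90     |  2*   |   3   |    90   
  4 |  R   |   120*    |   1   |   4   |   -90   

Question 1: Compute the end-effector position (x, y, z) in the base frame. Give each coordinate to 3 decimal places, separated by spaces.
0.232 7.464 2.134

after link 1: o_1 = (-1.0000, 0.0000, 4.0000)
after link 2: o_2 = (-0.1340, 2.0000, 3.5000)
after link 3: o_3 = (-1.6340, 4.0000, 0.9019)
after link 4: o_4 = (0.2321, 7.4641, 2.1340)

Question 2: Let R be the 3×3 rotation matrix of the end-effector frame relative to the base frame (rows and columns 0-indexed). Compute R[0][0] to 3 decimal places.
End-effector x-axis (col 0 of R) = (0.2500,0.8660,0.4330)
R[0][0] = 0.2500

0.250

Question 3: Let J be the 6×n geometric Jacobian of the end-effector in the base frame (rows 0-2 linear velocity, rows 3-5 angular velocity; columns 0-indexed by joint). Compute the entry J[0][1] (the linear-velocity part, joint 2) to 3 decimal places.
axis z_1 = (0.0000,1.0000,0.0000); lever o_n−o_1 = (1.2321,7.4641,-1.8660)
cross product → J_v[:, 1] = (-1.8660,0.0000,-1.2321)
J_ω[:, 1] = z_1
entry J[0][1] = -1.8660

-1.866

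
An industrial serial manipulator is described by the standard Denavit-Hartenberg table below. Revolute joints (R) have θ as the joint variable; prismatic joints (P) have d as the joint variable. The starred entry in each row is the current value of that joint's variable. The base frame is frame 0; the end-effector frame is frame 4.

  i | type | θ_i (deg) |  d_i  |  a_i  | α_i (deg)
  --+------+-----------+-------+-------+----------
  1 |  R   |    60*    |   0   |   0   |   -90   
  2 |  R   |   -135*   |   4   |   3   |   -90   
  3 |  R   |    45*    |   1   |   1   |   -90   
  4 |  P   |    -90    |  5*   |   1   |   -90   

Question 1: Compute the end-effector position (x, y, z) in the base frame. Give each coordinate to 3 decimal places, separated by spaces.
0.857 0.998 1.536

after link 1: o_1 = (0.0000, 0.0000, 0.0000)
after link 2: o_2 = (-4.5248, 0.1629, 2.1213)
after link 3: o_3 = (-3.8088, -0.0113, 3.3284)
after link 4: o_4 = (0.8566, 0.9984, 1.5355)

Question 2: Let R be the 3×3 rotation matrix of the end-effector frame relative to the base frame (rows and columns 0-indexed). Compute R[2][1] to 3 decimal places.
0.500

End-effector y-axis (col 1 of R) = (-0.8624,-0.0795,0.5000)
R[2][1] = 0.5000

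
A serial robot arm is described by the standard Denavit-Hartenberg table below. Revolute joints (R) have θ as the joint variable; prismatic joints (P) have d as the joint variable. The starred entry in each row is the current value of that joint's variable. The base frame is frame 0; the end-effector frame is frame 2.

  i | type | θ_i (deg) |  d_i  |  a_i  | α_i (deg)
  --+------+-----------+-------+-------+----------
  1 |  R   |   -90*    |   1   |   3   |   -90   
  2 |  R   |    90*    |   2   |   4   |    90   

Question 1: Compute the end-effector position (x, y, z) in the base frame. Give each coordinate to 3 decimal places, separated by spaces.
after link 1: o_1 = (0.0000, -3.0000, 1.0000)
after link 2: o_2 = (2.0000, -3.0000, -3.0000)

2.000 -3.000 -3.000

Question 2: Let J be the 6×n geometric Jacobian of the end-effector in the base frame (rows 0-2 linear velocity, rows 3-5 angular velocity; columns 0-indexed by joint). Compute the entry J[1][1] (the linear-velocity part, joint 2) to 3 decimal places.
axis z_1 = (1.0000,0.0000,0.0000); lever o_n−o_1 = (2.0000,0.0000,-4.0000)
cross product → J_v[:, 1] = (-0.0000,4.0000,-0.0000)
J_ω[:, 1] = z_1
entry J[1][1] = 4.0000

4.000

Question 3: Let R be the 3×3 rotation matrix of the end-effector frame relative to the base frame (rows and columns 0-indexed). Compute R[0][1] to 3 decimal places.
1.000

End-effector y-axis (col 1 of R) = (1.0000,0.0000,0.0000)
R[0][1] = 1.0000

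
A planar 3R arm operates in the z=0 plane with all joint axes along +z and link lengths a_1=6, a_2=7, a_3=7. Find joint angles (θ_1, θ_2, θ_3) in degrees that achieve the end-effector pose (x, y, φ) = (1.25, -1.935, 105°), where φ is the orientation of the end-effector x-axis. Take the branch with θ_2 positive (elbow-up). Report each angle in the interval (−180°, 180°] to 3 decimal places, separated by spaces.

-120.002 89.998 135.004

wrist centre = target − a_3·(cos φ, sin φ) = (3.0617, -8.6965)
cos θ_2 = (85.0030−6²−7²)/(2·6·7) = 0.0000; θ_2 = 89.9980° (elbow-up)
β = atan2(-8.6965,3.0617) = -70.6046°; ψ = atan2(7.0000,6.0002) = 49.3975°
θ_1 = β − ψ = -120.0021°
θ_3 = φ − θ_1 − θ_2 = 135.0041° (wrapped to (-180°,180°])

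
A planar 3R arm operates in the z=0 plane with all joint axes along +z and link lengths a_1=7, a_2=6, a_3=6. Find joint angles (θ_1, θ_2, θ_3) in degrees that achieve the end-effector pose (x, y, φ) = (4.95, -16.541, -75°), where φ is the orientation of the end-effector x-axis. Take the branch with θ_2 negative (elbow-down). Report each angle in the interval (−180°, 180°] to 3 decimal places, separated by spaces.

wrist centre = target − a_3·(cos φ, sin φ) = (3.3971, -10.7454)
cos θ_2 = (127.0048−7²−6²)/(2·7·6) = 0.5001; θ_2 = -59.9962° (elbow-down)
β = atan2(-10.7454,3.3971) = -72.4561°; ψ = atan2(-5.1960,10.0003) = -27.4554°
θ_1 = β − ψ = -45.0007°
θ_3 = φ − θ_1 − θ_2 = 29.9969° (wrapped to (-180°,180°])

-45.001 -59.996 29.997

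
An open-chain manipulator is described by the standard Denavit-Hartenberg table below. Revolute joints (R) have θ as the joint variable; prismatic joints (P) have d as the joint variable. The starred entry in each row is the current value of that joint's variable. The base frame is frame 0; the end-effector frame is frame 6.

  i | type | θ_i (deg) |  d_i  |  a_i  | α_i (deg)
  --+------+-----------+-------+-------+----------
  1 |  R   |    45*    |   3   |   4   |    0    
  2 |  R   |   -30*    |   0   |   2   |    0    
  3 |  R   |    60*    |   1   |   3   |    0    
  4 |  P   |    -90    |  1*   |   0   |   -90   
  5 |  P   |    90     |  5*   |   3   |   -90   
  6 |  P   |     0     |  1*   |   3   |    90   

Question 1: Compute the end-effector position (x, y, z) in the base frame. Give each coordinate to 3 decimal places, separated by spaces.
after link 1: o_1 = (2.8284, 2.8284, 3.0000)
after link 2: o_2 = (4.7603, 3.3461, 3.0000)
after link 3: o_3 = (5.5367, 6.2438, 4.0000)
after link 4: o_4 = (5.5367, 6.2438, 5.0000)
after link 5: o_5 = (6.8308, 11.0735, 2.0000)
after link 6: o_6 = (5.8649, 11.3323, -1.0000)

5.865 11.332 -1.000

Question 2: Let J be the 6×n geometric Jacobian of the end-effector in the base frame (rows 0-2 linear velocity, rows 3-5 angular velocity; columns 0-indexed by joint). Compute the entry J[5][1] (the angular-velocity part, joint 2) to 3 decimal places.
1.000

axis z_1 = (0.0000,0.0000,1.0000); lever o_n−o_1 = (3.0365,8.5039,-4.0000)
cross product → J_v[:, 1] = (-8.5039,3.0365,0.0000)
J_ω[:, 1] = z_1
entry J[5][1] = 1.0000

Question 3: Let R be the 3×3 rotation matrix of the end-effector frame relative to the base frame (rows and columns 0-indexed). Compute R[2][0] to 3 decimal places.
End-effector x-axis (col 0 of R) = (0.0000,0.0000,-1.0000)
R[2][0] = -1.0000

-1.000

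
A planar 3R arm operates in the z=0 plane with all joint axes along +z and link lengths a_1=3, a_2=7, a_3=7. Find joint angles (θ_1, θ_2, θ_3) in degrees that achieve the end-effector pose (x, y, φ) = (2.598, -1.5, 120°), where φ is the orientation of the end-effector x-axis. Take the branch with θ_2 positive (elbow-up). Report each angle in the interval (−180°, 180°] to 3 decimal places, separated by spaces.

wrist centre = target − a_3·(cos φ, sin φ) = (6.0980, -7.5622)
cos θ_2 = (94.3721−3²−7²)/(2·3·7) = 0.8660; θ_2 = 30.0025° (elbow-up)
β = atan2(-7.5622,6.0980) = -51.1179°; ψ = atan2(3.5003,9.0620) = 21.1194°
θ_1 = β − ψ = -72.2373°
θ_3 = φ − θ_1 − θ_2 = 162.2348° (wrapped to (-180°,180°])

-72.237 30.003 162.235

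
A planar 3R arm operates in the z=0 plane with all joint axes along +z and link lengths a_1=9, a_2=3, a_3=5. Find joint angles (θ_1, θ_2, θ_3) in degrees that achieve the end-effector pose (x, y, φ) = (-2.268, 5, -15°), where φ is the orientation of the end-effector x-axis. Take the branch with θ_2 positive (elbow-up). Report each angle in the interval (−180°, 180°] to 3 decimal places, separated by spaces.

wrist centre = target − a_3·(cos φ, sin φ) = (-7.0976, 6.2941)
cos θ_2 = (89.9920−9²−3²)/(2·9·3) = -0.0001; θ_2 = 90.0085° (elbow-up)
β = atan2(6.2941,-7.0976) = 138.4338°; ψ = atan2(3.0000,8.9996) = 18.4358°
θ_1 = β − ψ = 119.9980°
θ_3 = φ − θ_1 − θ_2 = 134.9935° (wrapped to (-180°,180°])

119.998 90.009 134.994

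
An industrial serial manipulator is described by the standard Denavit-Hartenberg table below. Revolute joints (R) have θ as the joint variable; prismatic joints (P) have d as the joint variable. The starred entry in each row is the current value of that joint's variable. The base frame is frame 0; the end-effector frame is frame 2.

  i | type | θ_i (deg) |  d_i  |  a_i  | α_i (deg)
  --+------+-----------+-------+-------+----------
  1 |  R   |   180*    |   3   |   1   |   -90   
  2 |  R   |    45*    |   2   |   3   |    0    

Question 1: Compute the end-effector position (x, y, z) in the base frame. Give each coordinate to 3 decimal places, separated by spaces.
after link 1: o_1 = (-1.0000, 0.0000, 3.0000)
after link 2: o_2 = (-3.1213, -2.0000, 0.8787)

-3.121 -2.000 0.879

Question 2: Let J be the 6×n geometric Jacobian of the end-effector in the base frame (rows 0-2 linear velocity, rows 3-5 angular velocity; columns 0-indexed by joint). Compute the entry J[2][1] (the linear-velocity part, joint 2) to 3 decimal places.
axis z_1 = (-0.0000,-1.0000,0.0000); lever o_n−o_1 = (-2.1213,-2.0000,-2.1213)
cross product → J_v[:, 1] = (2.1213,-0.0000,-2.1213)
J_ω[:, 1] = z_1
entry J[2][1] = -2.1213

-2.121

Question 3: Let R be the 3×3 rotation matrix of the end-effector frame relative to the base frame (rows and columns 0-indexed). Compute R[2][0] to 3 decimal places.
End-effector x-axis (col 0 of R) = (-0.7071,0.0000,-0.7071)
R[2][0] = -0.7071

-0.707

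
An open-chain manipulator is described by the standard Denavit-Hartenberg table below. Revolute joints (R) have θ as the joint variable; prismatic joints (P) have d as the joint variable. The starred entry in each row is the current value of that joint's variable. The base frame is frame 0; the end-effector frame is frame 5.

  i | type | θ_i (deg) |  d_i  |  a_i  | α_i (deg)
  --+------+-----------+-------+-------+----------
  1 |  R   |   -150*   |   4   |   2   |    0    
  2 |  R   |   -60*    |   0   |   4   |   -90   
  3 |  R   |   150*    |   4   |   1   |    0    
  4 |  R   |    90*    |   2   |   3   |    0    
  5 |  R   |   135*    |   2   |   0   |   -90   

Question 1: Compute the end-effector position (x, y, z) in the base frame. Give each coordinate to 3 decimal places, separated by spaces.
-7.147 -7.111 6.098

after link 1: o_1 = (-1.7321, -1.0000, 4.0000)
after link 2: o_2 = (-5.1962, 1.0000, 4.0000)
after link 3: o_3 = (-6.4462, -2.8971, 3.5000)
after link 4: o_4 = (-6.1471, -5.3792, 6.0981)
after link 5: o_5 = (-7.1471, -7.1112, 6.0981)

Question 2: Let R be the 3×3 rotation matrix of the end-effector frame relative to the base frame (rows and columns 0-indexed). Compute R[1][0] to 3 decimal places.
End-effector x-axis (col 0 of R) = (-0.8365,0.4830,-0.2588)
R[1][0] = 0.4830

0.483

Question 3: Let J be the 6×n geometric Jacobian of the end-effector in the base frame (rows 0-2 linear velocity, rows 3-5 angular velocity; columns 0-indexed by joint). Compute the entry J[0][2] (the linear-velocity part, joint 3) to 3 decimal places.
axis z_2 = (-0.5000,-0.8660,0.0000); lever o_n−o_2 = (-1.9510,-8.1112,2.0981)
cross product → J_v[:, 2] = (-1.8170,1.0490,2.3660)
J_ω[:, 2] = z_2
entry J[0][2] = -1.8170

-1.817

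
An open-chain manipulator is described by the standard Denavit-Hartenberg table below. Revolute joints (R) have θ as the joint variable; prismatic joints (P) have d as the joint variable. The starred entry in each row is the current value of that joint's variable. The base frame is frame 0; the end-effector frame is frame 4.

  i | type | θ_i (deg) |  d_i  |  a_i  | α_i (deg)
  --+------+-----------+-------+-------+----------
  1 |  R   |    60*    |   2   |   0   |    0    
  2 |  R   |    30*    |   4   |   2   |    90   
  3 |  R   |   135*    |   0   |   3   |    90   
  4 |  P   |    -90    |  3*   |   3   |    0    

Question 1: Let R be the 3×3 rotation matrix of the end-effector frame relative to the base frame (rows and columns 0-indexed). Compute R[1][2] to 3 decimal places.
End-effector z-axis (col 2 of R) = (0.0000,0.7071,0.7071)
R[1][2] = 0.7071

0.707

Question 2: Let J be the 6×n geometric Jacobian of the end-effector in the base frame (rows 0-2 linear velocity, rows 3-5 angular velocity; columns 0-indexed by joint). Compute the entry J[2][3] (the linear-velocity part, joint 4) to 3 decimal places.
0.707

prismatic axis z_3 = (0.0000,0.7071,0.7071)
J_v[:, 3] = z_3; J_ω[:, 3] = (0,0,0)
entry J[2][3] = 0.7071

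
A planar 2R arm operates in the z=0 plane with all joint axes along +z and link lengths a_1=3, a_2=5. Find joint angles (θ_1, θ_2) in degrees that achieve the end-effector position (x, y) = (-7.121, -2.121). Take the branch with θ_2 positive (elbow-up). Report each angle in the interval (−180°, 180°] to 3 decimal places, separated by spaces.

cos θ_2 = (55.2073−3²−5²)/(2·3·5) = 0.7069; θ_2 = 45.0160° (elbow-up)
β = atan2(-2.1210,-7.1210) = -163.4138°; ψ = atan2(3.5365,6.5345) = 28.4224°
θ_1 = β − ψ = -191.8362°

168.164 45.016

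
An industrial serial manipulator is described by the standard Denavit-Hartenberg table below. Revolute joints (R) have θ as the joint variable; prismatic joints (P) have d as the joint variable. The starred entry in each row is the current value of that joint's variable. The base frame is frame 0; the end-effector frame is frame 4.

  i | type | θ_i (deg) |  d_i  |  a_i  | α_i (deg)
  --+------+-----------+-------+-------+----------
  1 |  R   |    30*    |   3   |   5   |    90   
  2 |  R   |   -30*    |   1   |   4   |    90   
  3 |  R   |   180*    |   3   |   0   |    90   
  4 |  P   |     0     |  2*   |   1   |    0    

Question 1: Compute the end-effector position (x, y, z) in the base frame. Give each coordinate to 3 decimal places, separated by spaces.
after link 1: o_1 = (4.3301, 2.5000, 3.0000)
after link 2: o_2 = (7.8301, 3.3660, 1.0000)
after link 3: o_3 = (6.5311, 2.6160, -1.5981)
after link 4: o_4 = (6.7811, 0.4510, -1.0981)

6.781 0.451 -1.098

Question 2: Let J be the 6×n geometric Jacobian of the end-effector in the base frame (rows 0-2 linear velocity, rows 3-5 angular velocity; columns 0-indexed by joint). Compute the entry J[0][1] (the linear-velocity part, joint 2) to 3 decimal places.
3.549

axis z_1 = (0.5000,-0.8660,0.0000); lever o_n−o_1 = (2.4510,-2.0490,-4.0981)
cross product → J_v[:, 1] = (3.5490,2.0490,1.0981)
J_ω[:, 1] = z_1
entry J[0][1] = 3.5490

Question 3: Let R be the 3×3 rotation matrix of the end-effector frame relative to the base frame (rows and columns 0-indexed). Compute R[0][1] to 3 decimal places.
-0.433

End-effector y-axis (col 1 of R) = (-0.4330,-0.2500,-0.8660)
R[0][1] = -0.4330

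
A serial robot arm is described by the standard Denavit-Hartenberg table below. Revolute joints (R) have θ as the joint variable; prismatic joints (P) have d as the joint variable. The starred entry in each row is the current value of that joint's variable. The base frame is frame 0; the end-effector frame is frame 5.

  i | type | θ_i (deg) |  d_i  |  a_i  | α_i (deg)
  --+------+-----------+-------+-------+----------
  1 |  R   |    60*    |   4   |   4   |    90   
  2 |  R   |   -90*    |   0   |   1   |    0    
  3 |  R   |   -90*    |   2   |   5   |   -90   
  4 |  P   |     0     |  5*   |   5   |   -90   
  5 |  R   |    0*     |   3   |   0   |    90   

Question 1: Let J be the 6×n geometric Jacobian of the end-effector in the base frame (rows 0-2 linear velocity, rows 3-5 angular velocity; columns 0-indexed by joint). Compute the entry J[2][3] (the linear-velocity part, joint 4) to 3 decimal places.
prismatic axis z_3 = (0.0000,0.0000,-1.0000)
J_v[:, 3] = z_3; J_ω[:, 3] = (0,0,0)
entry J[2][3] = -1.0000

-1.000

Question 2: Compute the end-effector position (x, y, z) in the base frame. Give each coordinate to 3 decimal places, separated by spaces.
after link 1: o_1 = (2.0000, 3.4641, 4.0000)
after link 2: o_2 = (2.0000, 3.4641, 3.0000)
after link 3: o_3 = (1.2321, -1.8660, 3.0000)
after link 4: o_4 = (-1.2679, -6.1962, -2.0000)
after link 5: o_5 = (-3.8660, -4.6962, -2.0000)

-3.866 -4.696 -2.000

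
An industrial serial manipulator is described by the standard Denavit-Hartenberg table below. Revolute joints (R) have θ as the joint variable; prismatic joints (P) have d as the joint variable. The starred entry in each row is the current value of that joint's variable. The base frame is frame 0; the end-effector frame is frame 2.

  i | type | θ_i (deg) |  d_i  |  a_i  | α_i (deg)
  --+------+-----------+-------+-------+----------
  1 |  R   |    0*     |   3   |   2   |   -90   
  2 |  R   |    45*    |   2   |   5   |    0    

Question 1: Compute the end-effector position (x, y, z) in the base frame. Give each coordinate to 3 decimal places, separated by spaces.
5.536 2.000 -0.536

after link 1: o_1 = (2.0000, 0.0000, 3.0000)
after link 2: o_2 = (5.5355, 2.0000, -0.5355)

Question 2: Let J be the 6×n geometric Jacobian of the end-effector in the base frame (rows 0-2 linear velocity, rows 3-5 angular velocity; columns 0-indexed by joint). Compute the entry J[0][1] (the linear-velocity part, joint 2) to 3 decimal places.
axis z_1 = (0.0000,1.0000,0.0000); lever o_n−o_1 = (3.5355,2.0000,-3.5355)
cross product → J_v[:, 1] = (-3.5355,0.0000,-3.5355)
J_ω[:, 1] = z_1
entry J[0][1] = -3.5355

-3.536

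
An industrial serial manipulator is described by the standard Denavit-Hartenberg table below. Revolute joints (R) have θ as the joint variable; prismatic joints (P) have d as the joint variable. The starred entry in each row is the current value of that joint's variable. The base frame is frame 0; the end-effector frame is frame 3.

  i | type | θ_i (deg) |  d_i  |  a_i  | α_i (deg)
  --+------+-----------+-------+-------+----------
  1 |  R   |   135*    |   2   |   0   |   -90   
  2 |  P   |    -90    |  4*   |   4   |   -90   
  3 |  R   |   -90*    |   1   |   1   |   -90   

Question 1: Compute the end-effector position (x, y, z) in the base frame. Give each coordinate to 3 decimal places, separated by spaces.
after link 1: o_1 = (0.0000, 0.0000, 2.0000)
after link 2: o_2 = (-2.8284, -2.8284, 6.0000)
after link 3: o_3 = (-4.2426, -2.8284, 6.0000)

-4.243 -2.828 6.000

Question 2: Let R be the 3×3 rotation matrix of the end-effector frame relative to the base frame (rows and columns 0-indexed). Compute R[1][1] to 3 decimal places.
-0.707

End-effector y-axis (col 1 of R) = (0.7071,-0.7071,0.0000)
R[1][1] = -0.7071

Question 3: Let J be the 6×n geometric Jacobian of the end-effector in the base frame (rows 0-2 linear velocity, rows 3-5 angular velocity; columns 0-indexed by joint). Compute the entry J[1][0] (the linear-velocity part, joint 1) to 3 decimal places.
-4.243

axis z_0 = ẑ; lever o_n−o_0 = (-4.2426,-2.8284,6.0000)
cross product → J_v[:, 0] = (2.8284,-4.2426,0.0000)
J_ω[:, 0] = z_0
entry J[1][0] = -4.2426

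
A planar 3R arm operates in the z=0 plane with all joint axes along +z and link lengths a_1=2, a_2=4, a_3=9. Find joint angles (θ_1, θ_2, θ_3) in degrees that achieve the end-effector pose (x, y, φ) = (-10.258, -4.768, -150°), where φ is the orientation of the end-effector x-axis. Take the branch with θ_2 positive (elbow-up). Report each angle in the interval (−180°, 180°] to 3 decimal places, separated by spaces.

wrist centre = target − a_3·(cos φ, sin φ) = (-2.4638, -0.2680)
cos θ_2 = (6.1420−2²−4²)/(2·2·4) = -0.8661; θ_2 = 150.0115° (elbow-up)
β = atan2(-0.2680,-2.4638) = -173.7920°; ψ = atan2(1.9993,-1.4645) = 126.2230°
θ_1 = β − ψ = -300.0149°
θ_3 = φ − θ_1 − θ_2 = 0.0035° (wrapped to (-180°,180°])

59.985 150.011 0.003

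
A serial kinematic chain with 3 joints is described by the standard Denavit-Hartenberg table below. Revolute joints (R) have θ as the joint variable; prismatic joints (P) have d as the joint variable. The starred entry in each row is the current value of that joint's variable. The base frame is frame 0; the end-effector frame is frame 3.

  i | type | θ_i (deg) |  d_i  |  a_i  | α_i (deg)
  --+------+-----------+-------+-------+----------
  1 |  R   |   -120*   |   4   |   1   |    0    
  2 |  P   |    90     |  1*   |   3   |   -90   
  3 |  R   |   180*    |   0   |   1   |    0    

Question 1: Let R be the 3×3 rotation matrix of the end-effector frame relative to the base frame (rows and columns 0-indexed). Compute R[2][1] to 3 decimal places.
1.000

End-effector y-axis (col 1 of R) = (-0.0000,0.0000,1.0000)
R[2][1] = 1.0000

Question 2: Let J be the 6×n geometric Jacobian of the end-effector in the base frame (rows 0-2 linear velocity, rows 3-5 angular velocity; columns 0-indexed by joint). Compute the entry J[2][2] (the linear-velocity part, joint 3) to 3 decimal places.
1.000

axis z_2 = (0.5000,0.8660,0.0000); lever o_n−o_2 = (-0.8660,0.5000,0.0000)
cross product → J_v[:, 2] = (-0.0000,-0.0000,1.0000)
J_ω[:, 2] = z_2
entry J[2][2] = 1.0000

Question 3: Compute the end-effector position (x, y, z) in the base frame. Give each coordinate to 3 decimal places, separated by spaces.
after link 1: o_1 = (-0.5000, -0.8660, 4.0000)
after link 2: o_2 = (2.0981, -2.3660, 5.0000)
after link 3: o_3 = (1.2321, -1.8660, 5.0000)

1.232 -1.866 5.000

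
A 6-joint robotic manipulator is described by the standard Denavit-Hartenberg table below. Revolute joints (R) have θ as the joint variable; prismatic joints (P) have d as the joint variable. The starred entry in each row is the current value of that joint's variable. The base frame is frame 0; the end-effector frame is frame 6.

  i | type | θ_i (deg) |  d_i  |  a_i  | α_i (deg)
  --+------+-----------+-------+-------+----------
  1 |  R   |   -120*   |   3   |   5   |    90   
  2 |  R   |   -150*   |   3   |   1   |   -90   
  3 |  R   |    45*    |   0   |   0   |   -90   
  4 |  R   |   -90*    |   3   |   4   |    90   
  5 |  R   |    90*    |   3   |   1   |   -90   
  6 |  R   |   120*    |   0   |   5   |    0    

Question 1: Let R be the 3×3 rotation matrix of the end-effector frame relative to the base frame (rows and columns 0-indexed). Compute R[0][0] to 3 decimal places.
End-effector x-axis (col 0 of R) = (0.6424,0.5950,-0.4830)
R[0][0] = 0.6424

0.642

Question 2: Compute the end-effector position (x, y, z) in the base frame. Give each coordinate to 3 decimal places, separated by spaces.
after link 1: o_1 = (-2.5000, -4.3301, 3.0000)
after link 2: o_2 = (-4.6651, -2.0801, 2.5000)
after link 3: o_3 = (-4.6651, -2.0801, 2.5000)
after link 4: o_4 = (-4.7465, -6.4638, 0.0966)
after link 5: o_5 = (-7.1960, -7.8780, 1.5108)
after link 6: o_6 = (-3.9840, -4.9029, -0.9040)

-3.984 -4.903 -0.904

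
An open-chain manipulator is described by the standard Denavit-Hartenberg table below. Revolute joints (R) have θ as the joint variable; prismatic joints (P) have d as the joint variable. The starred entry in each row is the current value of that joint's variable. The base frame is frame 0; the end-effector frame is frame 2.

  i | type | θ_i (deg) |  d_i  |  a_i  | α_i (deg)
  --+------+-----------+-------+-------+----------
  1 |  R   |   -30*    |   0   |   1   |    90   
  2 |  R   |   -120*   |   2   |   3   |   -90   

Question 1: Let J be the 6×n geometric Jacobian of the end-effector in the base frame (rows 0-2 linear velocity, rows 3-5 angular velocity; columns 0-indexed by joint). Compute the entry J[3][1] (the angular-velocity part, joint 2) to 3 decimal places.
-0.500

axis z_1 = (-0.5000,-0.8660,0.0000); lever o_n−o_1 = (-2.2990,-0.9821,-2.5981)
cross product → J_v[:, 1] = (2.2500,-1.2990,-1.5000)
J_ω[:, 1] = z_1
entry J[3][1] = -0.5000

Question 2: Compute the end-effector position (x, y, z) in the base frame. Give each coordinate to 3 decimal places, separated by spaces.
-1.433 -1.482 -2.598

after link 1: o_1 = (0.8660, -0.5000, 0.0000)
after link 2: o_2 = (-1.4330, -1.4821, -2.5981)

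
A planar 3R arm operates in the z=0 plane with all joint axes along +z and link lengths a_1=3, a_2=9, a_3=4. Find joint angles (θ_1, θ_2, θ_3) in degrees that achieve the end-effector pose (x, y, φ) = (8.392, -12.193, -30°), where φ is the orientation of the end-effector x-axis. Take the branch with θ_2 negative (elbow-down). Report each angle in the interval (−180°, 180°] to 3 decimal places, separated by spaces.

-29.994 -45.004 44.998

wrist centre = target − a_3·(cos φ, sin φ) = (4.9279, -10.1930)
cos θ_2 = (128.1814−3²−9²)/(2·3·9) = 0.7071; θ_2 = -45.0035° (elbow-down)
β = atan2(-10.1930,4.9279) = -64.1981°; ψ = atan2(-6.3644,9.3636) = -34.2037°
θ_1 = β − ψ = -29.9945°
θ_3 = φ − θ_1 − θ_2 = 44.9980° (wrapped to (-180°,180°])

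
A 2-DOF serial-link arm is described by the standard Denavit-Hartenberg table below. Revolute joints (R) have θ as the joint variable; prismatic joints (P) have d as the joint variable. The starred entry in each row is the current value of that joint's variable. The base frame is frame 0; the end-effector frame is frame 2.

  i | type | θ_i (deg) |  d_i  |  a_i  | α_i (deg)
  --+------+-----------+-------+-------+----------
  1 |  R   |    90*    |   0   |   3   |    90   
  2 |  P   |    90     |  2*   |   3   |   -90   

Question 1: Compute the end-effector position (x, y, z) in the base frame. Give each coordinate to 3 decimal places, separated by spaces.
2.000 3.000 3.000

after link 1: o_1 = (0.0000, 3.0000, 0.0000)
after link 2: o_2 = (2.0000, 3.0000, 3.0000)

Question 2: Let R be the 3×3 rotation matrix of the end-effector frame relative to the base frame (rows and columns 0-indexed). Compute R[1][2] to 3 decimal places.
-1.000

End-effector z-axis (col 2 of R) = (-0.0000,-1.0000,0.0000)
R[1][2] = -1.0000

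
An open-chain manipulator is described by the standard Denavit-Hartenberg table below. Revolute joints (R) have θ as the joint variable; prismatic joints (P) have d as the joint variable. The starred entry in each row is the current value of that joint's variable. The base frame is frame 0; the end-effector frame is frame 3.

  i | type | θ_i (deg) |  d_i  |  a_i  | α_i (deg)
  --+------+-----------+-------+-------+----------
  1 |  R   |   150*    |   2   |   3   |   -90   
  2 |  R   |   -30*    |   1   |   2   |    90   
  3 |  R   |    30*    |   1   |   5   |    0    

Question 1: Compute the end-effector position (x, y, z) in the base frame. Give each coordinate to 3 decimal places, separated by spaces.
after link 1: o_1 = (-2.5981, 1.5000, 2.0000)
after link 2: o_2 = (-4.5981, 1.5000, 3.0000)
after link 3: o_3 = (-8.6627, 0.9599, 6.0311)

-8.663 0.960 6.031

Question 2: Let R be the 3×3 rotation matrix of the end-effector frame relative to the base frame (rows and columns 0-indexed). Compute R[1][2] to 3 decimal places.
-0.250

End-effector z-axis (col 2 of R) = (0.4330,-0.2500,0.8660)
R[1][2] = -0.2500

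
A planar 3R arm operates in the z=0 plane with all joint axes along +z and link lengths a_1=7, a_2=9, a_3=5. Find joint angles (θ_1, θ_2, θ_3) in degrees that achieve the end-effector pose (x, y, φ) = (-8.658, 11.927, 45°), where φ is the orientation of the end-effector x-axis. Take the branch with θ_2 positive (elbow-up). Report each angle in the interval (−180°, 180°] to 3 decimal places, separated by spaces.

120.002 44.998 -120.000

wrist centre = target − a_3·(cos φ, sin φ) = (-12.1935, 8.3915)
cos θ_2 = (219.0990−7²−9²)/(2·7·9) = 0.7071; θ_2 = 44.9977° (elbow-up)
β = atan2(8.3915,-12.1935) = 145.4646°; ψ = atan2(6.3637,13.3642) = 25.4626°
θ_1 = β − ψ = 120.0020°
θ_3 = φ − θ_1 − θ_2 = -119.9997° (wrapped to (-180°,180°])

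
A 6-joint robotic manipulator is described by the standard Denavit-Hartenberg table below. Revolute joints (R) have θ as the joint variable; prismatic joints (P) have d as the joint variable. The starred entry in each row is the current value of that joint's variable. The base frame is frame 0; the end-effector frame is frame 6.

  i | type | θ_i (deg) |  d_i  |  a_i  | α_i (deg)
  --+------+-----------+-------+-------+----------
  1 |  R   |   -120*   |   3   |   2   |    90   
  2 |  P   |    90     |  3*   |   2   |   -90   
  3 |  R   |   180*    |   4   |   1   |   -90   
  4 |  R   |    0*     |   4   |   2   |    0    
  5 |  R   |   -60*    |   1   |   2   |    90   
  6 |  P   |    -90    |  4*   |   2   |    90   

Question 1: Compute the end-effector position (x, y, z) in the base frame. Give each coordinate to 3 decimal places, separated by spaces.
after link 1: o_1 = (-1.0000, -1.7321, 3.0000)
after link 2: o_2 = (-3.5981, -0.2321, 5.0000)
after link 3: o_3 = (-1.5981, 3.2321, 4.0000)
after link 4: o_4 = (-5.0622, 5.2321, 2.0000)
after link 5: o_5 = (-5.0622, 7.2321, 1.0000)
after link 6: o_6 = (-2.3301, 7.9641, 4.4641)

-2.330 7.964 4.464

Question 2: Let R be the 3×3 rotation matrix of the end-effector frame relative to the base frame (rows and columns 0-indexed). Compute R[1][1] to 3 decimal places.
End-effector y-axis (col 1 of R) = (0.2500,0.4330,0.8660)
R[1][1] = 0.4330

0.433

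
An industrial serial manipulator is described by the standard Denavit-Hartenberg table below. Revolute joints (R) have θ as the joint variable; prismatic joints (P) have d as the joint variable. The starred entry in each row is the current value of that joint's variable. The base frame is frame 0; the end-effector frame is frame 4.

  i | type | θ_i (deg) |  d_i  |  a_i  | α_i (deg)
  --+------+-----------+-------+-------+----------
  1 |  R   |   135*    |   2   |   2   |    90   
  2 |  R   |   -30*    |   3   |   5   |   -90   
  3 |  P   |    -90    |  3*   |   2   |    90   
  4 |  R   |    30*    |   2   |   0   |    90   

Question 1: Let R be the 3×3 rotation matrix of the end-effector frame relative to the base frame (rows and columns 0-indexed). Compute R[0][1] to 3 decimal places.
End-effector y-axis (col 1 of R) = (0.6124,-0.6124,0.5000)
R[0][1] = 0.6124

0.612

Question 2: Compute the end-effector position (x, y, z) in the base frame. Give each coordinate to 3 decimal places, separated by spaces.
after link 1: o_1 = (-1.4142, 1.4142, 2.0000)
after link 2: o_2 = (-2.3548, 6.5974, -0.5000)
after link 3: o_3 = (-2.0012, 9.0723, 2.0981)
after link 4: o_4 = (-0.7765, 7.8475, 3.0981)

-0.776 7.848 3.098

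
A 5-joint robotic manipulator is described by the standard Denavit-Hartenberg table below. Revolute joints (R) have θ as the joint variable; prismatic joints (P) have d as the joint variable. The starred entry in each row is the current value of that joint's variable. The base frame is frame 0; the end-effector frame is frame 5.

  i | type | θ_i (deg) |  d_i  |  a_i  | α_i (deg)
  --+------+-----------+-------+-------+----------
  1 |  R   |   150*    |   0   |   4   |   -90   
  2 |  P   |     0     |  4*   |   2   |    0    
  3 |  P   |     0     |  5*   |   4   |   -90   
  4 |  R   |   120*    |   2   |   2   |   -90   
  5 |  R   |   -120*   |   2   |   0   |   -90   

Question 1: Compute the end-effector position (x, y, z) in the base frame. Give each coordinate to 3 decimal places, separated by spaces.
after link 1: o_1 = (-3.4641, 2.0000, 0.0000)
after link 2: o_2 = (-7.1962, -0.4641, 0.0000)
after link 3: o_3 = (-13.1603, -2.7942, 0.0000)
after link 4: o_4 = (-11.4282, -1.7942, -2.0000)
after link 5: o_5 = (-10.4282, -3.5263, -2.0000)

-10.428 -3.526 -2.000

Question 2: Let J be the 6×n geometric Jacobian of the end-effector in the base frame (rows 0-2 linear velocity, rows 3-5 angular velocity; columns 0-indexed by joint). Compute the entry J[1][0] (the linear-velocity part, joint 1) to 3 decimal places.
-10.428

axis z_0 = ẑ; lever o_n−o_0 = (-10.4282,-3.5263,-2.0000)
cross product → J_v[:, 0] = (3.5263,-10.4282,0.0000)
J_ω[:, 0] = z_0
entry J[1][0] = -10.4282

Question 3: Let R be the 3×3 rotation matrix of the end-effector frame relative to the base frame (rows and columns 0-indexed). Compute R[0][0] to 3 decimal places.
-0.433

End-effector x-axis (col 0 of R) = (-0.4330,-0.2500,-0.8660)
R[0][0] = -0.4330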